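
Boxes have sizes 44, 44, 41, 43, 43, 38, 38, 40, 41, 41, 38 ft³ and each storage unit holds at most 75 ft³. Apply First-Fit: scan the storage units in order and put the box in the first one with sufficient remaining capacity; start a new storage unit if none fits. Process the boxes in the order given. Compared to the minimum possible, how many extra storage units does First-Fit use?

First-Fit: [44] [44] [41] [43] [43] [38] [38] [40] [41] [41] [38] → 11 storage units.
11 boxes exceed 37.5 ft³ (half the capacity), and no two of those can share a storage unit, so at least 11 storage units are needed.
So 11 is already optimal.

0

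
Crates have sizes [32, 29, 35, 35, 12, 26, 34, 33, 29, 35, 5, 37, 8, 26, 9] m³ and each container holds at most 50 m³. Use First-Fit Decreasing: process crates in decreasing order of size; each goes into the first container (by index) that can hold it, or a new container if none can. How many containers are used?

11

Sorted descending: 37, 35, 35, 35, 34, 33, 32, 29, 29, 26, 26, 12, 9, 8, 5.
container 1: place 37 m³, 13 m³ left
container 2: place 35 m³, 15 m³ left
container 3: place 35 m³, 15 m³ left
container 4: place 35 m³, 15 m³ left
container 5: place 34 m³, 16 m³ left
container 6: place 33 m³, 17 m³ left
container 7: place 32 m³, 18 m³ left
container 8: place 29 m³, 21 m³ left
container 9: place 29 m³, 21 m³ left
container 10: place 26 m³, 24 m³ left
container 11: place 26 m³, 24 m³ left
container 1: place 12 m³, 1 m³ left
container 2: place 9 m³, 6 m³ left
container 3: place 8 m³, 7 m³ left
container 2: place 5 m³, 1 m³ left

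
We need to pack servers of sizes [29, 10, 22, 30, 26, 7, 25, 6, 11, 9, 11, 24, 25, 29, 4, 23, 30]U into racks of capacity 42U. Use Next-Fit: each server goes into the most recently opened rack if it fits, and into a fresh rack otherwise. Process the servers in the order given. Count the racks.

11

Put 29U in rack 1; 13U remain.
Put 10U in rack 1; 3U remain.
Put 22U in rack 2; 20U remain.
Put 30U in rack 3; 12U remain.
Put 26U in rack 4; 16U remain.
Put 7U in rack 4; 9U remain.
Put 25U in rack 5; 17U remain.
Put 6U in rack 5; 11U remain.
Put 11U in rack 5; 0U remain.
Put 9U in rack 6; 33U remain.
Put 11U in rack 6; 22U remain.
Put 24U in rack 7; 18U remain.
Put 25U in rack 8; 17U remain.
Put 29U in rack 9; 13U remain.
Put 4U in rack 9; 9U remain.
Put 23U in rack 10; 19U remain.
Put 30U in rack 11; 12U remain.
Final racks: [29,10] [22] [30] [26,7] [25,6,11] [9,11] [24] [25] [29,4] [23] [30].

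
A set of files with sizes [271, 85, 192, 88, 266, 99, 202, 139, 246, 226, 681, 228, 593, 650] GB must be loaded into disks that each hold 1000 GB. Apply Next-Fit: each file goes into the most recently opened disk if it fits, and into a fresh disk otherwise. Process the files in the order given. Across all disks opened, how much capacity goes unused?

1034

disk 1: place 271 GB, 729 GB left
disk 1: place 85 GB, 644 GB left
disk 1: place 192 GB, 452 GB left
disk 1: place 88 GB, 364 GB left
disk 1: place 266 GB, 98 GB left
disk 2: place 99 GB, 901 GB left
disk 2: place 202 GB, 699 GB left
disk 2: place 139 GB, 560 GB left
disk 2: place 246 GB, 314 GB left
disk 2: place 226 GB, 88 GB left
disk 3: place 681 GB, 319 GB left
disk 3: place 228 GB, 91 GB left
disk 4: place 593 GB, 407 GB left
disk 5: place 650 GB, 350 GB left
5 disks × 1000 GB = 5000 GB; used 3966 GB; unused 1034 GB.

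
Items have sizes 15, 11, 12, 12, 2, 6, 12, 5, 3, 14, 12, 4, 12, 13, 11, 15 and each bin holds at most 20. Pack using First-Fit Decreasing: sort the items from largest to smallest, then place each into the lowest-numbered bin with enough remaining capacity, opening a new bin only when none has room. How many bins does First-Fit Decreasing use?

11

Sorted descending: 15, 15, 14, 13, 12, 12, 12, 12, 12, 11, 11, 6, 5, 4, 3, 2.
bin 1: place 15, 5 left
bin 2: place 15, 5 left
bin 3: place 14, 6 left
bin 4: place 13, 7 left
bin 5: place 12, 8 left
bin 6: place 12, 8 left
bin 7: place 12, 8 left
bin 8: place 12, 8 left
bin 9: place 12, 8 left
bin 10: place 11, 9 left
bin 11: place 11, 9 left
bin 3: place 6, 0 left
bin 1: place 5, 0 left
bin 2: place 4, 1 left
bin 4: place 3, 4 left
bin 4: place 2, 2 left
Final bins: [15,5] [15,4] [14,6] [13,3,2] [12] [12] [12] [12] [12] [11] [11].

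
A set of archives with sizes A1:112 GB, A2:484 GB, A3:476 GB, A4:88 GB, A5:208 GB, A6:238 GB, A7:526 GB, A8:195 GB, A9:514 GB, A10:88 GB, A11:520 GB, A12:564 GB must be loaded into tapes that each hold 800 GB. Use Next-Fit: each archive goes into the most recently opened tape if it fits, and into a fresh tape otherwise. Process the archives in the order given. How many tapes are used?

6

tape 1: place A1 (112 GB), 688 GB left
tape 1: place A2 (484 GB), 204 GB left
tape 2: place A3 (476 GB), 324 GB left
tape 2: place A4 (88 GB), 236 GB left
tape 2: place A5 (208 GB), 28 GB left
tape 3: place A6 (238 GB), 562 GB left
tape 3: place A7 (526 GB), 36 GB left
tape 4: place A8 (195 GB), 605 GB left
tape 4: place A9 (514 GB), 91 GB left
tape 4: place A10 (88 GB), 3 GB left
tape 5: place A11 (520 GB), 280 GB left
tape 6: place A12 (564 GB), 236 GB left
Final tapes: [112,484] [476,88,208] [238,526] [195,514,88] [520] [564].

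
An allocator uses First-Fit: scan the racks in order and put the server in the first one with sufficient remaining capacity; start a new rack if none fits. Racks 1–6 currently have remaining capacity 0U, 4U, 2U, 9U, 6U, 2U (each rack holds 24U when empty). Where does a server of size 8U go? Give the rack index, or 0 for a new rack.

4

Racks with room: rack 4 (9U).
The first with room is rack 4.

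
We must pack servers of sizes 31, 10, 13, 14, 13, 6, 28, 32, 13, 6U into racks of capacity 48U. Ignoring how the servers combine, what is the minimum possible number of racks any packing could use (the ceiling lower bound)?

4

Total size = 31 + 10 + 13 + 14 + 13 + 6 + 28 + 32 + 13 + 6 = 166U.
⌈166 / 48⌉ = 4.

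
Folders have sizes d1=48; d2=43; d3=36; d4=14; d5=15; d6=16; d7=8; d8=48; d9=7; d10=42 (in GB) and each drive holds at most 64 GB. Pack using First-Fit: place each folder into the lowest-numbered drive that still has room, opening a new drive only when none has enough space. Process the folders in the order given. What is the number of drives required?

5

Put d1 (48 GB) in drive 1; 16 GB remain.
Put d2 (43 GB) in drive 2; 21 GB remain.
Put d3 (36 GB) in drive 3; 28 GB remain.
Put d4 (14 GB) in drive 1; 2 GB remain.
Put d5 (15 GB) in drive 2; 6 GB remain.
Put d6 (16 GB) in drive 3; 12 GB remain.
Put d7 (8 GB) in drive 3; 4 GB remain.
Put d8 (48 GB) in drive 4; 16 GB remain.
Put d9 (7 GB) in drive 4; 9 GB remain.
Put d10 (42 GB) in drive 5; 22 GB remain.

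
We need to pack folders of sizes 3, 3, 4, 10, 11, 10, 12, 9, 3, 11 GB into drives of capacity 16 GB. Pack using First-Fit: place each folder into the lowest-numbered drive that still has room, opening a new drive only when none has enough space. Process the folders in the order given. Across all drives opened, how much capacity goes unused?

drive 1: place 3 GB, 13 GB left
drive 1: place 3 GB, 10 GB left
drive 1: place 4 GB, 6 GB left
drive 2: place 10 GB, 6 GB left
drive 3: place 11 GB, 5 GB left
drive 4: place 10 GB, 6 GB left
drive 5: place 12 GB, 4 GB left
drive 6: place 9 GB, 7 GB left
drive 1: place 3 GB, 3 GB left
drive 7: place 11 GB, 5 GB left
7 drives × 16 GB = 112 GB; used 76 GB; unused 36 GB.

36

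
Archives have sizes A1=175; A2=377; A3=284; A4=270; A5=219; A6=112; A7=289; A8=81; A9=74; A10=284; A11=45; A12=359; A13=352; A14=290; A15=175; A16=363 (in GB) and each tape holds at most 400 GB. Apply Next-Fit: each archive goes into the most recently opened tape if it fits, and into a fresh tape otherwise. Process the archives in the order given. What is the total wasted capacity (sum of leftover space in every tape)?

A1 (175 GB) → tape 1 (remaining 225 GB)
A2 (377 GB) → tape 2 (remaining 23 GB)
A3 (284 GB) → tape 3 (remaining 116 GB)
A4 (270 GB) → tape 4 (remaining 130 GB)
A5 (219 GB) → tape 5 (remaining 181 GB)
A6 (112 GB) → tape 5 (remaining 69 GB)
A7 (289 GB) → tape 6 (remaining 111 GB)
A8 (81 GB) → tape 6 (remaining 30 GB)
A9 (74 GB) → tape 7 (remaining 326 GB)
A10 (284 GB) → tape 7 (remaining 42 GB)
A11 (45 GB) → tape 8 (remaining 355 GB)
A12 (359 GB) → tape 9 (remaining 41 GB)
A13 (352 GB) → tape 10 (remaining 48 GB)
A14 (290 GB) → tape 11 (remaining 110 GB)
A15 (175 GB) → tape 12 (remaining 225 GB)
A16 (363 GB) → tape 13 (remaining 37 GB)
13 tapes × 400 GB = 5200 GB; used 3749 GB; unused 1451 GB.

1451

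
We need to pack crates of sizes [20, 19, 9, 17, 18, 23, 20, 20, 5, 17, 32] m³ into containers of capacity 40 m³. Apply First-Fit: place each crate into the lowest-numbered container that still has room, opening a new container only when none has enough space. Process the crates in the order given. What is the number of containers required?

6

20 m³ → container 1 (remaining 20 m³)
19 m³ → container 1 (remaining 1 m³)
9 m³ → container 2 (remaining 31 m³)
17 m³ → container 2 (remaining 14 m³)
18 m³ → container 3 (remaining 22 m³)
23 m³ → container 4 (remaining 17 m³)
20 m³ → container 3 (remaining 2 m³)
20 m³ → container 5 (remaining 20 m³)
5 m³ → container 2 (remaining 9 m³)
17 m³ → container 4 (remaining 0 m³)
32 m³ → container 6 (remaining 8 m³)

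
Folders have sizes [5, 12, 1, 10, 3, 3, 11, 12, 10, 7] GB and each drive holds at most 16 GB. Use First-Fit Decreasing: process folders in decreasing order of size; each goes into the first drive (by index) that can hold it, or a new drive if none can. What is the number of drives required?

Sorted descending: 12, 12, 11, 10, 10, 7, 5, 3, 3, 1.
drive 1: place 12 GB, 4 GB left
drive 2: place 12 GB, 4 GB left
drive 3: place 11 GB, 5 GB left
drive 4: place 10 GB, 6 GB left
drive 5: place 10 GB, 6 GB left
drive 6: place 7 GB, 9 GB left
drive 3: place 5 GB, 0 GB left
drive 1: place 3 GB, 1 GB left
drive 2: place 3 GB, 1 GB left
drive 1: place 1 GB, 0 GB left

6 drives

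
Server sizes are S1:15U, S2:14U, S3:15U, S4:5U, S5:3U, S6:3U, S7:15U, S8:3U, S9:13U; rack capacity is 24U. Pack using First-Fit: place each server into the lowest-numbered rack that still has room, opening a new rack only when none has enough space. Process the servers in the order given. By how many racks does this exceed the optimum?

First-Fit: [15,5,3] [14,3,3] [15] [15] [13] → 5 racks.
5 servers exceed 12U (half the capacity), and no two of those can share a rack, so at least 5 racks are needed.
So 5 is already optimal.

0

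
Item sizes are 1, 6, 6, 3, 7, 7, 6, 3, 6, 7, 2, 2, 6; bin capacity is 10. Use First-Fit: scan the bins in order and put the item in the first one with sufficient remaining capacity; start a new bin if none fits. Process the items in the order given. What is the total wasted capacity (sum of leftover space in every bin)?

18

1 → bin 1 (remaining 9)
6 → bin 1 (remaining 3)
6 → bin 2 (remaining 4)
3 → bin 1 (remaining 0)
7 → bin 3 (remaining 3)
7 → bin 4 (remaining 3)
6 → bin 5 (remaining 4)
3 → bin 2 (remaining 1)
6 → bin 6 (remaining 4)
7 → bin 7 (remaining 3)
2 → bin 3 (remaining 1)
2 → bin 4 (remaining 1)
6 → bin 8 (remaining 4)
8 bins × 10 = 80; used 62; unused 18.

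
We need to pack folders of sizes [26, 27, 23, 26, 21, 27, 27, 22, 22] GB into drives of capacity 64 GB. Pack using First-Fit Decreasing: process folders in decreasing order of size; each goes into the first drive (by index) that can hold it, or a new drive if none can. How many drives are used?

Sorted descending: 27, 27, 27, 26, 26, 23, 22, 22, 21.
Put 27 GB in drive 1; 37 GB remain.
Put 27 GB in drive 1; 10 GB remain.
Put 27 GB in drive 2; 37 GB remain.
Put 26 GB in drive 2; 11 GB remain.
Put 26 GB in drive 3; 38 GB remain.
Put 23 GB in drive 3; 15 GB remain.
Put 22 GB in drive 4; 42 GB remain.
Put 22 GB in drive 4; 20 GB remain.
Put 21 GB in drive 5; 43 GB remain.

5 drives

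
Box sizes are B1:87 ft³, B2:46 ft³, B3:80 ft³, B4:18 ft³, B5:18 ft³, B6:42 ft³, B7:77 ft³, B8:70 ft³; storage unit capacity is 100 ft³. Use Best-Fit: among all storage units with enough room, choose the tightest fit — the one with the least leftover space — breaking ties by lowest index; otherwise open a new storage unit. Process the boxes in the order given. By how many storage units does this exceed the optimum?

Best-Fit: [87] [46,18] [80,18] [42] [77] [70] → 6 storage units.
Total size 438 ft³; any packing needs at least ⌈438/100⌉ = 5 storage units.
An optimal packing achieves that bound: [87] [80,18] [77,18] [70] [46,42] → 5 storage units.
Excess: 6 − 5 = 1.

1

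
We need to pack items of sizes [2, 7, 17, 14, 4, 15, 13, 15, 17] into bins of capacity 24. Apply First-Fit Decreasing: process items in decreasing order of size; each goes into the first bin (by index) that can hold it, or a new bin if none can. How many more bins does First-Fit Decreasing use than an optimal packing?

First-Fit Decreasing: [17,7] [17,4,2] [15] [15] [14] [13] → 6 bins.
6 items exceed 12 (half the capacity), and no two of those can share a bin, so at least 6 bins are needed.
So 6 is already optimal.

0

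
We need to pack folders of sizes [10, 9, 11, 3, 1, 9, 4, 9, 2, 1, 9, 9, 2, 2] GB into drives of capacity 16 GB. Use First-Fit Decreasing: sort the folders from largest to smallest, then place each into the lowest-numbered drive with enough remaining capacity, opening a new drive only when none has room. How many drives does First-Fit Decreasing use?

Sorted descending: 11, 10, 9, 9, 9, 9, 9, 4, 3, 2, 2, 2, 1, 1.
11 GB → drive 1 (remaining 5 GB)
10 GB → drive 2 (remaining 6 GB)
9 GB → drive 3 (remaining 7 GB)
9 GB → drive 4 (remaining 7 GB)
9 GB → drive 5 (remaining 7 GB)
9 GB → drive 6 (remaining 7 GB)
9 GB → drive 7 (remaining 7 GB)
4 GB → drive 1 (remaining 1 GB)
3 GB → drive 2 (remaining 3 GB)
2 GB → drive 2 (remaining 1 GB)
2 GB → drive 3 (remaining 5 GB)
2 GB → drive 3 (remaining 3 GB)
1 GB → drive 1 (remaining 0 GB)
1 GB → drive 2 (remaining 0 GB)
Final drives: [11,4,1] [10,3,2,1] [9,2,2] [9] [9] [9] [9].

7 drives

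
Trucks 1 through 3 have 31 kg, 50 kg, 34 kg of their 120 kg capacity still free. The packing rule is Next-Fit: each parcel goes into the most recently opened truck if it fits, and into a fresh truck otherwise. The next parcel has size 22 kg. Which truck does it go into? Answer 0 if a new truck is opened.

3

Next-Fit only looks at truck 3, which has 34 kg free.
22 kg fits there.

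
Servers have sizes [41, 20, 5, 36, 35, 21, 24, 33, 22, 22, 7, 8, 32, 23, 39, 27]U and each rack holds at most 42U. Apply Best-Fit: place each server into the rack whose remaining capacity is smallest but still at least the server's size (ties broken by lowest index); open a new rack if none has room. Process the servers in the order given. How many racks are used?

rack 1: place 41U, 1U left
rack 2: place 20U, 22U left
rack 2: place 5U, 17U left
rack 3: place 36U, 6U left
rack 4: place 35U, 7U left
rack 5: place 21U, 21U left
rack 6: place 24U, 18U left
rack 7: place 33U, 9U left
rack 8: place 22U, 20U left
rack 9: place 22U, 20U left
rack 4: place 7U, 0U left
rack 7: place 8U, 1U left
rack 10: place 32U, 10U left
rack 11: place 23U, 19U left
rack 12: place 39U, 3U left
rack 13: place 27U, 15U left

13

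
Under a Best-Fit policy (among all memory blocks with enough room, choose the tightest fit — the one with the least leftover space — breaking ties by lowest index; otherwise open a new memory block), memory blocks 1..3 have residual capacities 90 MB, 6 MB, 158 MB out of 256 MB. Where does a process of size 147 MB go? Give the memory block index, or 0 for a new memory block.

3

Memory blocks with room: memory block 3 (158 MB).
Tightest fit is memory block 3 with 158 MB free.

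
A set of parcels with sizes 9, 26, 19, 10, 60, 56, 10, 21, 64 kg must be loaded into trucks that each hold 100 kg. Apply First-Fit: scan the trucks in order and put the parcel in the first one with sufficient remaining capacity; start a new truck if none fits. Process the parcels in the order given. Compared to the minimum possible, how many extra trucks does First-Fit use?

First-Fit: [9,26,19,10,10,21] [60] [56] [64] → 4 trucks.
Total size 275 kg; any packing needs at least ⌈275/100⌉ = 3 trucks.
An optimal packing achieves that bound: [64,26,10] [60,21,19] [56,10,9] → 3 trucks.
Excess: 4 − 3 = 1.

1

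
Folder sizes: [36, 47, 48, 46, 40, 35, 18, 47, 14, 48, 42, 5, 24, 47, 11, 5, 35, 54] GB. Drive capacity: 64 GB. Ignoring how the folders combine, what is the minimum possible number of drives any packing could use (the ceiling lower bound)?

10 drives

Total size = 36 + 47 + 48 + 46 + 40 + 35 + 18 + 47 + 14 + 48 + 42 + 5 + 24 + 47 + 11 + 5 + 35 + 54 = 602 GB.
⌈602 / 64⌉ = 10.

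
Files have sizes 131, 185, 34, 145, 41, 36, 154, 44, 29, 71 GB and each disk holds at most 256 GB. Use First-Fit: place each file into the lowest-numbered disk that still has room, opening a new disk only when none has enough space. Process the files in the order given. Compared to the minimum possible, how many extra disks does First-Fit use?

0

First-Fit: [131,34,41,36] [185,44] [145,29,71] [154] → 4 disks.
Total size 870 GB; any packing needs at least ⌈870/256⌉ = 4 disks.
So 4 is already optimal.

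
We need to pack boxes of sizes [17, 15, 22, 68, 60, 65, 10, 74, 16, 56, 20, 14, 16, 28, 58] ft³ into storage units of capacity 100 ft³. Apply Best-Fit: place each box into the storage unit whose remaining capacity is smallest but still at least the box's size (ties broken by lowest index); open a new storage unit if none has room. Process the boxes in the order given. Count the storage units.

7

17 ft³ → storage unit 1 (remaining 83 ft³)
15 ft³ → storage unit 1 (remaining 68 ft³)
22 ft³ → storage unit 1 (remaining 46 ft³)
68 ft³ → storage unit 2 (remaining 32 ft³)
60 ft³ → storage unit 3 (remaining 40 ft³)
65 ft³ → storage unit 4 (remaining 35 ft³)
10 ft³ → storage unit 2 (remaining 22 ft³)
74 ft³ → storage unit 5 (remaining 26 ft³)
16 ft³ → storage unit 2 (remaining 6 ft³)
56 ft³ → storage unit 6 (remaining 44 ft³)
20 ft³ → storage unit 5 (remaining 6 ft³)
14 ft³ → storage unit 4 (remaining 21 ft³)
16 ft³ → storage unit 4 (remaining 5 ft³)
28 ft³ → storage unit 3 (remaining 12 ft³)
58 ft³ → storage unit 7 (remaining 42 ft³)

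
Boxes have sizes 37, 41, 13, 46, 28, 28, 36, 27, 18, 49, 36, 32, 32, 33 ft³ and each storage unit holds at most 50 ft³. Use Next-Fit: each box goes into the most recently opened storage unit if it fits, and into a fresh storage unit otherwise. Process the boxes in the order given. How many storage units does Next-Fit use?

13

37 ft³ → storage unit 1 (remaining 13 ft³)
41 ft³ → storage unit 2 (remaining 9 ft³)
13 ft³ → storage unit 3 (remaining 37 ft³)
46 ft³ → storage unit 4 (remaining 4 ft³)
28 ft³ → storage unit 5 (remaining 22 ft³)
28 ft³ → storage unit 6 (remaining 22 ft³)
36 ft³ → storage unit 7 (remaining 14 ft³)
27 ft³ → storage unit 8 (remaining 23 ft³)
18 ft³ → storage unit 8 (remaining 5 ft³)
49 ft³ → storage unit 9 (remaining 1 ft³)
36 ft³ → storage unit 10 (remaining 14 ft³)
32 ft³ → storage unit 11 (remaining 18 ft³)
32 ft³ → storage unit 12 (remaining 18 ft³)
33 ft³ → storage unit 13 (remaining 17 ft³)
Final storage units: [37] [41] [13] [46] [28] [28] [36] [27,18] [49] [36] [32] [32] [33].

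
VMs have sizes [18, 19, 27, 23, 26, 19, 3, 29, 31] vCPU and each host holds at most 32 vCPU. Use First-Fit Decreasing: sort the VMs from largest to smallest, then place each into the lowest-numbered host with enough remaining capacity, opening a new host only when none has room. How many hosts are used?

Sorted descending: 31, 29, 27, 26, 23, 19, 19, 18, 3.
host 1: place 31 vCPU, 1 vCPU left
host 2: place 29 vCPU, 3 vCPU left
host 3: place 27 vCPU, 5 vCPU left
host 4: place 26 vCPU, 6 vCPU left
host 5: place 23 vCPU, 9 vCPU left
host 6: place 19 vCPU, 13 vCPU left
host 7: place 19 vCPU, 13 vCPU left
host 8: place 18 vCPU, 14 vCPU left
host 2: place 3 vCPU, 0 vCPU left
Final hosts: [31] [29,3] [27] [26] [23] [19] [19] [18].

8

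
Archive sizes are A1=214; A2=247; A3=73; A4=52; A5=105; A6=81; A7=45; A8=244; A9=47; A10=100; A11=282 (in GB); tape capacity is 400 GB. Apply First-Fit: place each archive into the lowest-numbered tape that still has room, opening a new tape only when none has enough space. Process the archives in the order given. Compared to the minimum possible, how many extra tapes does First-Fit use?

First-Fit: [214,73,52,45] [247,105,47] [81,244] [100,282] → 4 tapes.
Total size 1490 GB; any packing needs at least ⌈1490/400⌉ = 4 tapes.
So 4 is already optimal.

0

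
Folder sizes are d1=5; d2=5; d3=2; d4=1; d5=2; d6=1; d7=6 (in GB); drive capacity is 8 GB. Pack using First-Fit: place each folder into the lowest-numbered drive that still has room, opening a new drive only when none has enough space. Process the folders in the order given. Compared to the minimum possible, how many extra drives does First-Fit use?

First-Fit: [5,2,1] [5,2,1] [6] → 3 drives.
Total size 22 GB; any packing needs at least ⌈22/8⌉ = 3 drives.
So 3 is already optimal.

0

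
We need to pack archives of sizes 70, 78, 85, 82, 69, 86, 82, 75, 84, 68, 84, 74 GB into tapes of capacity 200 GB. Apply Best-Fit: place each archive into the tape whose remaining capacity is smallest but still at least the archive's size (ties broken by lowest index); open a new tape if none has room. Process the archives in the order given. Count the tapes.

6

tape 1: place 70 GB, 130 GB left
tape 1: place 78 GB, 52 GB left
tape 2: place 85 GB, 115 GB left
tape 2: place 82 GB, 33 GB left
tape 3: place 69 GB, 131 GB left
tape 3: place 86 GB, 45 GB left
tape 4: place 82 GB, 118 GB left
tape 4: place 75 GB, 43 GB left
tape 5: place 84 GB, 116 GB left
tape 5: place 68 GB, 48 GB left
tape 6: place 84 GB, 116 GB left
tape 6: place 74 GB, 42 GB left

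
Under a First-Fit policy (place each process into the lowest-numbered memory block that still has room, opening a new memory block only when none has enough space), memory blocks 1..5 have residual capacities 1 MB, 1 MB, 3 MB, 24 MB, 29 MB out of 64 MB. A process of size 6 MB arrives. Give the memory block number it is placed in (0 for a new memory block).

Memory blocks with room: memory block 4 (24 MB), memory block 5 (29 MB).
The first with room is memory block 4.

4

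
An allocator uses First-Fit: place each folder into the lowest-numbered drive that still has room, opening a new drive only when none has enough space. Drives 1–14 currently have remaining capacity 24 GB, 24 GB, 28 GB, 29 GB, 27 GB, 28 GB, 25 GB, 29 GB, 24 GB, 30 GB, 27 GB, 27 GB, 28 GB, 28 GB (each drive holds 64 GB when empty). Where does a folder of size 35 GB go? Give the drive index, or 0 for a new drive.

No drive has ≥ 35 GB free, so a new drive is opened.

0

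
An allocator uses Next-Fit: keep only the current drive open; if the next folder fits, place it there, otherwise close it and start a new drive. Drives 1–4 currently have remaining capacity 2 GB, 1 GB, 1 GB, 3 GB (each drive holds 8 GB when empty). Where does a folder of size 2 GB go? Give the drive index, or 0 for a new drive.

4

Next-Fit only looks at drive 4, which has 3 GB free.
2 GB fits there.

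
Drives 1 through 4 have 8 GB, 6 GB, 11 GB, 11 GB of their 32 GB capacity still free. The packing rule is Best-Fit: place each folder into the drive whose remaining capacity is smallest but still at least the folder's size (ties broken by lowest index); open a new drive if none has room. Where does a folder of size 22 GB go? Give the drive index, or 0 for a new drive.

No drive has ≥ 22 GB free, so a new drive is opened.

0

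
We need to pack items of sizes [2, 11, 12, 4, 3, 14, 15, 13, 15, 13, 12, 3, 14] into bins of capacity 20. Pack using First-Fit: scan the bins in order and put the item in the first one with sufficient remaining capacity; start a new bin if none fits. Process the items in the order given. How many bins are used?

9 bins

bin 1: place 2, 18 left
bin 1: place 11, 7 left
bin 2: place 12, 8 left
bin 1: place 4, 3 left
bin 1: place 3, 0 left
bin 3: place 14, 6 left
bin 4: place 15, 5 left
bin 5: place 13, 7 left
bin 6: place 15, 5 left
bin 7: place 13, 7 left
bin 8: place 12, 8 left
bin 2: place 3, 5 left
bin 9: place 14, 6 left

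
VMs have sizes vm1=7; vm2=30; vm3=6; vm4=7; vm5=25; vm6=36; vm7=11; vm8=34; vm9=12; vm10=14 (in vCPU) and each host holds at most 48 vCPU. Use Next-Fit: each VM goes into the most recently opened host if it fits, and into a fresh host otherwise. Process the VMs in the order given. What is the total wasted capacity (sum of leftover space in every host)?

58

Put vm1 (7 vCPU) in host 1; 41 vCPU remain.
Put vm2 (30 vCPU) in host 1; 11 vCPU remain.
Put vm3 (6 vCPU) in host 1; 5 vCPU remain.
Put vm4 (7 vCPU) in host 2; 41 vCPU remain.
Put vm5 (25 vCPU) in host 2; 16 vCPU remain.
Put vm6 (36 vCPU) in host 3; 12 vCPU remain.
Put vm7 (11 vCPU) in host 3; 1 vCPU remain.
Put vm8 (34 vCPU) in host 4; 14 vCPU remain.
Put vm9 (12 vCPU) in host 4; 2 vCPU remain.
Put vm10 (14 vCPU) in host 5; 34 vCPU remain.
5 hosts × 48 vCPU = 240 vCPU; used 182 vCPU; unused 58 vCPU.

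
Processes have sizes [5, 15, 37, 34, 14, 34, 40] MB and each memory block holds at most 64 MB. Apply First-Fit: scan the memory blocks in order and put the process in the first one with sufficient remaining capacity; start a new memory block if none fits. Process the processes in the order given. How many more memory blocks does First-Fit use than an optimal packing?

First-Fit: [5,15,37] [34,14] [34] [40] → 4 memory blocks.
4 processes exceed 32 MB (half the capacity), and no two of those can share a memory block, so at least 4 memory blocks are needed.
So 4 is already optimal.

0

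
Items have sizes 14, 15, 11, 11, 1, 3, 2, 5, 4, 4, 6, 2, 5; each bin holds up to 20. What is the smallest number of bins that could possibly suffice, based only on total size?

Total size = 14 + 15 + 11 + 11 + 1 + 3 + 2 + 5 + 4 + 4 + 6 + 2 + 5 = 83.
⌈83 / 20⌉ = 5.

5 bins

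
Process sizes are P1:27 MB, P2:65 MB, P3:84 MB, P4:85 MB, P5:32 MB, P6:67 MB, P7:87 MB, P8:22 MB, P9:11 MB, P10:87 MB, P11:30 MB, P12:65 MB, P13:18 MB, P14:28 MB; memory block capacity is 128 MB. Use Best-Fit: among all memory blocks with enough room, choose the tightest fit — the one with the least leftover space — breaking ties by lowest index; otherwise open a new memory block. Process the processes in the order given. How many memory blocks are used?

Put P1 (27 MB) in memory block 1; 101 MB remain.
Put P2 (65 MB) in memory block 1; 36 MB remain.
Put P3 (84 MB) in memory block 2; 44 MB remain.
Put P4 (85 MB) in memory block 3; 43 MB remain.
Put P5 (32 MB) in memory block 1; 4 MB remain.
Put P6 (67 MB) in memory block 4; 61 MB remain.
Put P7 (87 MB) in memory block 5; 41 MB remain.
Put P8 (22 MB) in memory block 5; 19 MB remain.
Put P9 (11 MB) in memory block 5; 8 MB remain.
Put P10 (87 MB) in memory block 6; 41 MB remain.
Put P11 (30 MB) in memory block 6; 11 MB remain.
Put P12 (65 MB) in memory block 7; 63 MB remain.
Put P13 (18 MB) in memory block 3; 25 MB remain.
Put P14 (28 MB) in memory block 2; 16 MB remain.

7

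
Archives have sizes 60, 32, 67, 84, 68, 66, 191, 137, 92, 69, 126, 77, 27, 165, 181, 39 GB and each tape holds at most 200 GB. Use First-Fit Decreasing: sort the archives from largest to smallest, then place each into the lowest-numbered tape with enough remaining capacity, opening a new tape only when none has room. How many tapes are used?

8 tapes

Sorted descending: 191, 181, 165, 137, 126, 92, 84, 77, 69, 68, 67, 66, 60, 39, 32, 27.
Put 191 GB in tape 1; 9 GB remain.
Put 181 GB in tape 2; 19 GB remain.
Put 165 GB in tape 3; 35 GB remain.
Put 137 GB in tape 4; 63 GB remain.
Put 126 GB in tape 5; 74 GB remain.
Put 92 GB in tape 6; 108 GB remain.
Put 84 GB in tape 6; 24 GB remain.
Put 77 GB in tape 7; 123 GB remain.
Put 69 GB in tape 5; 5 GB remain.
Put 68 GB in tape 7; 55 GB remain.
Put 67 GB in tape 8; 133 GB remain.
Put 66 GB in tape 8; 67 GB remain.
Put 60 GB in tape 4; 3 GB remain.
Put 39 GB in tape 7; 16 GB remain.
Put 32 GB in tape 3; 3 GB remain.
Put 27 GB in tape 8; 40 GB remain.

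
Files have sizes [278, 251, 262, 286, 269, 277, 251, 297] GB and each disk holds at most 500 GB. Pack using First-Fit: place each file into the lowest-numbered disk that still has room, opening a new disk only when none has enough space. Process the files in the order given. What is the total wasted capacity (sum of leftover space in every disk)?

1829

disk 1: place 278 GB, 222 GB left
disk 2: place 251 GB, 249 GB left
disk 3: place 262 GB, 238 GB left
disk 4: place 286 GB, 214 GB left
disk 5: place 269 GB, 231 GB left
disk 6: place 277 GB, 223 GB left
disk 7: place 251 GB, 249 GB left
disk 8: place 297 GB, 203 GB left
8 disks × 500 GB = 4000 GB; used 2171 GB; unused 1829 GB.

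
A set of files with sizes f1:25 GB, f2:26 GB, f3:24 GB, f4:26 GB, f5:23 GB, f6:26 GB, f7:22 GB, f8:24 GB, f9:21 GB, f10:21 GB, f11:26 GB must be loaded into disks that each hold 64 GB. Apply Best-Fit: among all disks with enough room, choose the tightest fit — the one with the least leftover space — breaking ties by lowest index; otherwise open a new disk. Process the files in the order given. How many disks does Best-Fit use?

f1 (25 GB) → disk 1 (remaining 39 GB)
f2 (26 GB) → disk 1 (remaining 13 GB)
f3 (24 GB) → disk 2 (remaining 40 GB)
f4 (26 GB) → disk 2 (remaining 14 GB)
f5 (23 GB) → disk 3 (remaining 41 GB)
f6 (26 GB) → disk 3 (remaining 15 GB)
f7 (22 GB) → disk 4 (remaining 42 GB)
f8 (24 GB) → disk 4 (remaining 18 GB)
f9 (21 GB) → disk 5 (remaining 43 GB)
f10 (21 GB) → disk 5 (remaining 22 GB)
f11 (26 GB) → disk 6 (remaining 38 GB)

6 disks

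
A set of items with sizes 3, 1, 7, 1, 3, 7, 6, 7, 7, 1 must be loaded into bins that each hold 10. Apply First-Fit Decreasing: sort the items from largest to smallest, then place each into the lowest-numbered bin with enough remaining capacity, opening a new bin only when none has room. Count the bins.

5

Sorted descending: 7, 7, 7, 7, 6, 3, 3, 1, 1, 1.
Put 7 in bin 1; 3 remain.
Put 7 in bin 2; 3 remain.
Put 7 in bin 3; 3 remain.
Put 7 in bin 4; 3 remain.
Put 6 in bin 5; 4 remain.
Put 3 in bin 1; 0 remain.
Put 3 in bin 2; 0 remain.
Put 1 in bin 3; 2 remain.
Put 1 in bin 3; 1 remain.
Put 1 in bin 3; 0 remain.
Final bins: [7,3] [7,3] [7,1,1,1] [7] [6].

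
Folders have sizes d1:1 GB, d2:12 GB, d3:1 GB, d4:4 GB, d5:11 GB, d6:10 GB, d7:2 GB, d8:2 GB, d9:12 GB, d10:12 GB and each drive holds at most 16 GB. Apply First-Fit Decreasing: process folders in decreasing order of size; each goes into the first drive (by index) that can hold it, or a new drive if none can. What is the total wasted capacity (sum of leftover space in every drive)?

13

Sorted descending: 12, 12, 12, 11, 10, 4, 2, 2, 1, 1.
Put 12 GB in drive 1; 4 GB remain.
Put 12 GB in drive 2; 4 GB remain.
Put 12 GB in drive 3; 4 GB remain.
Put 11 GB in drive 4; 5 GB remain.
Put 10 GB in drive 5; 6 GB remain.
Put 4 GB in drive 1; 0 GB remain.
Put 2 GB in drive 2; 2 GB remain.
Put 2 GB in drive 2; 0 GB remain.
Put 1 GB in drive 3; 3 GB remain.
Put 1 GB in drive 3; 2 GB remain.
5 drives × 16 GB = 80 GB; used 67 GB; unused 13 GB.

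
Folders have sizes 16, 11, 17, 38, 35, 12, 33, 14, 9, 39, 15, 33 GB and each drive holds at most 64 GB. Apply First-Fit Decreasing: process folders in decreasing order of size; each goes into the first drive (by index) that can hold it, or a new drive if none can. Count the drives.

5

Sorted descending: 39, 38, 35, 33, 33, 17, 16, 15, 14, 12, 11, 9.
Put 39 GB in drive 1; 25 GB remain.
Put 38 GB in drive 2; 26 GB remain.
Put 35 GB in drive 3; 29 GB remain.
Put 33 GB in drive 4; 31 GB remain.
Put 33 GB in drive 5; 31 GB remain.
Put 17 GB in drive 1; 8 GB remain.
Put 16 GB in drive 2; 10 GB remain.
Put 15 GB in drive 3; 14 GB remain.
Put 14 GB in drive 3; 0 GB remain.
Put 12 GB in drive 4; 19 GB remain.
Put 11 GB in drive 4; 8 GB remain.
Put 9 GB in drive 2; 1 GB remain.
Final drives: [39,17] [38,16,9] [35,15,14] [33,12,11] [33].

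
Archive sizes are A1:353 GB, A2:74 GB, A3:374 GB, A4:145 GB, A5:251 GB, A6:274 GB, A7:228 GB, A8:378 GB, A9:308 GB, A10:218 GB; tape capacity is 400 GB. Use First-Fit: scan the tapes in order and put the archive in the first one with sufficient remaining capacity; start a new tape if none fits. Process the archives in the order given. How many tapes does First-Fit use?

Put A1 (353 GB) in tape 1; 47 GB remain.
Put A2 (74 GB) in tape 2; 326 GB remain.
Put A3 (374 GB) in tape 3; 26 GB remain.
Put A4 (145 GB) in tape 2; 181 GB remain.
Put A5 (251 GB) in tape 4; 149 GB remain.
Put A6 (274 GB) in tape 5; 126 GB remain.
Put A7 (228 GB) in tape 6; 172 GB remain.
Put A8 (378 GB) in tape 7; 22 GB remain.
Put A9 (308 GB) in tape 8; 92 GB remain.
Put A10 (218 GB) in tape 9; 182 GB remain.

9 tapes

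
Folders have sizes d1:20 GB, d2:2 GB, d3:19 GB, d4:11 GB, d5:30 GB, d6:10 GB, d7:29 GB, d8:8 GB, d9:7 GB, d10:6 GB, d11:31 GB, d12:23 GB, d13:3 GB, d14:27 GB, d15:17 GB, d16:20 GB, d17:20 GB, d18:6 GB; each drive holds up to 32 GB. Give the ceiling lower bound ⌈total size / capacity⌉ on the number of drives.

10

Total size = 20 + 2 + 19 + 11 + 30 + 10 + 29 + 8 + 7 + 6 + 31 + 23 + 3 + 27 + 17 + 20 + 20 + 6 = 289 GB.
⌈289 / 32⌉ = 10.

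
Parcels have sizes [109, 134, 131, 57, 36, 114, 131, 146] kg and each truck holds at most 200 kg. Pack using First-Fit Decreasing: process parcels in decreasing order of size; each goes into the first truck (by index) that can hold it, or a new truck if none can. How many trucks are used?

Sorted descending: 146, 134, 131, 131, 114, 109, 57, 36.
Put 146 kg in truck 1; 54 kg remain.
Put 134 kg in truck 2; 66 kg remain.
Put 131 kg in truck 3; 69 kg remain.
Put 131 kg in truck 4; 69 kg remain.
Put 114 kg in truck 5; 86 kg remain.
Put 109 kg in truck 6; 91 kg remain.
Put 57 kg in truck 2; 9 kg remain.
Put 36 kg in truck 1; 18 kg remain.

6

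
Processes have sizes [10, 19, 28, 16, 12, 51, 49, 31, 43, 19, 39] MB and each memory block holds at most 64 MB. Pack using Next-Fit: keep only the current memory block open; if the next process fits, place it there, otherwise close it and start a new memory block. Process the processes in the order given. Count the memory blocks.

memory block 1: place 10 MB, 54 MB left
memory block 1: place 19 MB, 35 MB left
memory block 1: place 28 MB, 7 MB left
memory block 2: place 16 MB, 48 MB left
memory block 2: place 12 MB, 36 MB left
memory block 3: place 51 MB, 13 MB left
memory block 4: place 49 MB, 15 MB left
memory block 5: place 31 MB, 33 MB left
memory block 6: place 43 MB, 21 MB left
memory block 6: place 19 MB, 2 MB left
memory block 7: place 39 MB, 25 MB left

7 memory blocks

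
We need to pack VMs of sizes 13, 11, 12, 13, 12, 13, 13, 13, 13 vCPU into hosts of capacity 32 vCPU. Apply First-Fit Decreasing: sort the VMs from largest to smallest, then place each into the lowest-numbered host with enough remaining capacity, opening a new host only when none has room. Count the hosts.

Sorted descending: 13, 13, 13, 13, 13, 13, 12, 12, 11.
Put 13 vCPU in host 1; 19 vCPU remain.
Put 13 vCPU in host 1; 6 vCPU remain.
Put 13 vCPU in host 2; 19 vCPU remain.
Put 13 vCPU in host 2; 6 vCPU remain.
Put 13 vCPU in host 3; 19 vCPU remain.
Put 13 vCPU in host 3; 6 vCPU remain.
Put 12 vCPU in host 4; 20 vCPU remain.
Put 12 vCPU in host 4; 8 vCPU remain.
Put 11 vCPU in host 5; 21 vCPU remain.
Final hosts: [13,13] [13,13] [13,13] [12,12] [11].

5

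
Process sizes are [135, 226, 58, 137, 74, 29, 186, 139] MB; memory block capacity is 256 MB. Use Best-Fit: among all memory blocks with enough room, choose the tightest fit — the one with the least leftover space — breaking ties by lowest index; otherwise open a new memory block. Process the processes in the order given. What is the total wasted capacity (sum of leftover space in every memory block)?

135 MB → memory block 1 (remaining 121 MB)
226 MB → memory block 2 (remaining 30 MB)
58 MB → memory block 1 (remaining 63 MB)
137 MB → memory block 3 (remaining 119 MB)
74 MB → memory block 3 (remaining 45 MB)
29 MB → memory block 2 (remaining 1 MB)
186 MB → memory block 4 (remaining 70 MB)
139 MB → memory block 5 (remaining 117 MB)
5 memory blocks × 256 MB = 1280 MB; used 984 MB; unused 296 MB.

296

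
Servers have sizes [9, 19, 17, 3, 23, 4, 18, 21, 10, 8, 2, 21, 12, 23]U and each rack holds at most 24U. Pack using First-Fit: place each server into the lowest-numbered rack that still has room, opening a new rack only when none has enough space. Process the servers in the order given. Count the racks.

Put 9U in rack 1; 15U remain.
Put 19U in rack 2; 5U remain.
Put 17U in rack 3; 7U remain.
Put 3U in rack 1; 12U remain.
Put 23U in rack 4; 1U remain.
Put 4U in rack 1; 8U remain.
Put 18U in rack 5; 6U remain.
Put 21U in rack 6; 3U remain.
Put 10U in rack 7; 14U remain.
Put 8U in rack 1; 0U remain.
Put 2U in rack 2; 3U remain.
Put 21U in rack 8; 3U remain.
Put 12U in rack 7; 2U remain.
Put 23U in rack 9; 1U remain.
Final racks: [9,3,4,8] [19,2] [17] [23] [18] [21] [10,12] [21] [23].

9 racks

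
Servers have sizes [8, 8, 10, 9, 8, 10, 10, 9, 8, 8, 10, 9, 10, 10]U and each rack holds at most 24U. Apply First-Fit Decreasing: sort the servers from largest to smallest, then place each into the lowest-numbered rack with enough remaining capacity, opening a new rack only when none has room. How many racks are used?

7

Sorted descending: 10, 10, 10, 10, 10, 10, 9, 9, 9, 8, 8, 8, 8, 8.
Put 10U in rack 1; 14U remain.
Put 10U in rack 1; 4U remain.
Put 10U in rack 2; 14U remain.
Put 10U in rack 2; 4U remain.
Put 10U in rack 3; 14U remain.
Put 10U in rack 3; 4U remain.
Put 9U in rack 4; 15U remain.
Put 9U in rack 4; 6U remain.
Put 9U in rack 5; 15U remain.
Put 8U in rack 5; 7U remain.
Put 8U in rack 6; 16U remain.
Put 8U in rack 6; 8U remain.
Put 8U in rack 6; 0U remain.
Put 8U in rack 7; 16U remain.
Final racks: [10,10] [10,10] [10,10] [9,9] [9,8] [8,8,8] [8].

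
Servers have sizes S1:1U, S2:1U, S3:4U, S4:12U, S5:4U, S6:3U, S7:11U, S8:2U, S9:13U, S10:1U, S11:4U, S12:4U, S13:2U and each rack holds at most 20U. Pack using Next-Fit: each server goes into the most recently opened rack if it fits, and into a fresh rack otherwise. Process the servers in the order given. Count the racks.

4

rack 1: place S1 (1U), 19U left
rack 1: place S2 (1U), 18U left
rack 1: place S3 (4U), 14U left
rack 1: place S4 (12U), 2U left
rack 2: place S5 (4U), 16U left
rack 2: place S6 (3U), 13U left
rack 2: place S7 (11U), 2U left
rack 2: place S8 (2U), 0U left
rack 3: place S9 (13U), 7U left
rack 3: place S10 (1U), 6U left
rack 3: place S11 (4U), 2U left
rack 4: place S12 (4U), 16U left
rack 4: place S13 (2U), 14U left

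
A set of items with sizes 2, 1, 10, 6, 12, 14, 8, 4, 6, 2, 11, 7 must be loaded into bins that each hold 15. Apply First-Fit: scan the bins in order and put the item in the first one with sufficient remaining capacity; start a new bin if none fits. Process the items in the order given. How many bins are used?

Put 2 in bin 1; 13 remain.
Put 1 in bin 1; 12 remain.
Put 10 in bin 1; 2 remain.
Put 6 in bin 2; 9 remain.
Put 12 in bin 3; 3 remain.
Put 14 in bin 4; 1 remain.
Put 8 in bin 2; 1 remain.
Put 4 in bin 5; 11 remain.
Put 6 in bin 5; 5 remain.
Put 2 in bin 1; 0 remain.
Put 11 in bin 6; 4 remain.
Put 7 in bin 7; 8 remain.
Final bins: [2,1,10,2] [6,8] [12] [14] [4,6] [11] [7].

7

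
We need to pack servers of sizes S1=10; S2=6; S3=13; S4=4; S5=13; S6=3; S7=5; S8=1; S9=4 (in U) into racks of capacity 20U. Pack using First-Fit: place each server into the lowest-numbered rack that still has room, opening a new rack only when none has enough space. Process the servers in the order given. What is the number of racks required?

4

Put S1 (10U) in rack 1; 10U remain.
Put S2 (6U) in rack 1; 4U remain.
Put S3 (13U) in rack 2; 7U remain.
Put S4 (4U) in rack 1; 0U remain.
Put S5 (13U) in rack 3; 7U remain.
Put S6 (3U) in rack 2; 4U remain.
Put S7 (5U) in rack 3; 2U remain.
Put S8 (1U) in rack 2; 3U remain.
Put S9 (4U) in rack 4; 16U remain.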